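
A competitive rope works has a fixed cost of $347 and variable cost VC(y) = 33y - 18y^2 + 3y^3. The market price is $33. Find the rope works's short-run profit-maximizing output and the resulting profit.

AVC = 33 - 18y + 3y^2 has its minimum $6 at y = 3; price $33 clears that bar, so the firm operates.
MC = 33 - 36y + 9y^2. Setting P = MC and taking the root on the rising branch gives y* = 4.
TR = 33·4 = 132. TC = 347 + 36 = 383. Profit = 132 − 383 = -$251.
That loss of $251 beats the $347 the firm would lose by shutting down; producing recovers $96 of fixed cost.

Profit = -$251 at y = 4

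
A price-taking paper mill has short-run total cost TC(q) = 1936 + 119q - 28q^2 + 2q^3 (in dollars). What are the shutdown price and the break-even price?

AVC = 119 - 28q + 2q^2; minimized at q = 7, giving min AVC = $21. That is the shutdown price.
ATC = 1936/q + 119 - 28q + 2q^2. Setting dATC/dq = −1936/q^2 − 28 + 4q = 0 gives q = 11 (since 4·11^3 − 28·11^2 = 1936).
min ATC = 1936/11 + 119 − 28·11 + 2·11^2 = $229. That is the break-even price.
For $21 ≤ P < $229 the firm produces at a loss; below $21 it shuts down.

Shutdown price = $21; break-even price = $229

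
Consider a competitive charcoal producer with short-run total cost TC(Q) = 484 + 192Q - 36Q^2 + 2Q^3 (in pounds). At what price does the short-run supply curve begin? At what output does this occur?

Short-run supply begins at min AVC. From VC = 192Q - 36Q^2 + 2Q^3, AVC = 192 - 36Q + 2Q^2.
At the minimum of AVC, MC = AVC. MC = 192 - 72Q + 6Q^2; setting MC = AVC gives 4Q^2 - 36Q = 0, so Q = 9. min AVC = 30.
So the shutdown price is £30.

£30 per unit, at Q = 9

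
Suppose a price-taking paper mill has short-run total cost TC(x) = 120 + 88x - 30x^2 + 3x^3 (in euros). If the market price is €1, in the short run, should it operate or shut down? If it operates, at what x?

Strip out fixed cost: VC = 88x - 30x^2 + 3x^3. Then AVC = 88 - 30x + 3x^2 and MC = 88 - 60x + 9x^2.
AVC is minimized where dAVC/dx = -30 + 6x = 0, at x = 5; min AVC = 88 - 30·5 + 3·5^2 = €13.
Since P = €1 < min AVC = €13, price fails to cover variable cost at any output.
Shutting down limits the loss to fixed cost, €120.

Shut down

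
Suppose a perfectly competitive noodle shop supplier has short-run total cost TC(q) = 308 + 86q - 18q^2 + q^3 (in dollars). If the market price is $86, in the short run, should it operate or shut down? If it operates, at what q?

Produce at q = 12

Variable cost is VC = 86q - 18q^2 + q^3, so AVC = VC/q = 86 - 18q + q^2 and MC = dTC/dq = 86 - 36q + 3q^2.
AVC hits its minimum where MC = AVC, at q = 9, giving min AVC = 86 - 18·9 + 9^2 = $5.
Because $86 ≥ $5, revenue can cover variable cost; the firm operates.
P = MC gives -36q + 3q^2 = 0, with roots 0 and 12. Take the larger (rising MC): q* = 12.
Check: AVC at q = 12 is $14 ≤ P, so revenue covers variable cost.
Profit = P·q − TC = 86·12 − 476 = $556.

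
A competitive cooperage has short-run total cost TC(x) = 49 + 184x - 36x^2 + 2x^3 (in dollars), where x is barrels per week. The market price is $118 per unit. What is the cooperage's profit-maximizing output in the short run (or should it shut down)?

Strip out fixed cost: VC = 184x - 36x^2 + 2x^3. Then AVC = 184 - 36x + 2x^2 and MC = 184 - 72x + 6x^2.
The AVC parabola has its vertex at x = 36/4 = 9, where AVC = 184 - 36·9 + 2·9^2 = $22.
P = $118 exceeds min AVC = $22, so the firm stays open.
P = MC gives 66 - 72x + 6x^2 = 0, with roots 1 and 11. Take the larger (rising MC): x* = 11.
Check: AVC at x = 11 is $30 ≤ P, so revenue covers variable cost.
Profit = P·x − TC = 118·11 − 379 = $919.

Produce at x = 11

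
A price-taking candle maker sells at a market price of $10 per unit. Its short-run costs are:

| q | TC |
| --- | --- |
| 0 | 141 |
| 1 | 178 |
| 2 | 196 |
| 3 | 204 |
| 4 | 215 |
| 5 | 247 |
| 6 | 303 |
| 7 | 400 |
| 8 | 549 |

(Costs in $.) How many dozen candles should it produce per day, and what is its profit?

q = 0 (shut down); profit = -$141

Compute π = P·q − TC at each output: q=0: -141; q=1: -168; q=2: -176; q=3: -174; q=4: -175; q=5: -197; q=6: -243; q=7: -330; q=8: -469.
Profit is highest at q = 0. Equivalently, the lowest AVC in the table is 74/4 ≈ $18.50 at q = 4, and P = $10 falls below it — price never covers variable cost, so the firm shuts down and loses only its fixed cost.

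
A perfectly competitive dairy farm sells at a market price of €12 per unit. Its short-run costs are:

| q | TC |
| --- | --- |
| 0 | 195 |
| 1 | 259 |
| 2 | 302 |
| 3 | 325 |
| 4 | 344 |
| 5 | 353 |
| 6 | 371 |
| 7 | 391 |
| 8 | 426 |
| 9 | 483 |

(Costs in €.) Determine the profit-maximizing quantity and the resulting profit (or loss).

Compute π = P·q − TC at each output: q=0: -195; q=1: -247; q=2: -278; q=3: -289; q=4: -296; q=5: -293; q=6: -299; q=7: -307; q=8: -330; q=9: -375.
Profit is highest at q = 0. Equivalently, the lowest AVC in the table is 196/7 ≈ €28 at q = 7, and P = €12 falls below it — price never covers variable cost, so the firm shuts down and loses only its fixed cost.

q = 0 (shut down); profit = -€195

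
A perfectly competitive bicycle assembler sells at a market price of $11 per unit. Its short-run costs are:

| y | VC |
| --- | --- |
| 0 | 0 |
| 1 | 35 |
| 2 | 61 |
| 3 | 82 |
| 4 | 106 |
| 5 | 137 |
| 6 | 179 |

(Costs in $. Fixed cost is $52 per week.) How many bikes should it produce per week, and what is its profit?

Compute π = P·y − TC at each output: y=0: -52; y=1: -76; y=2: -91; y=3: -101; y=4: -114; y=5: -134; y=6: -165.
Profit is highest at y = 0. Equivalently, the lowest AVC in the table is 106/4 ≈ $26.50 at y = 4, and P = $11 falls below it — price never covers variable cost, so the firm shuts down and loses only its fixed cost.

y = 0 (shut down); profit = -$52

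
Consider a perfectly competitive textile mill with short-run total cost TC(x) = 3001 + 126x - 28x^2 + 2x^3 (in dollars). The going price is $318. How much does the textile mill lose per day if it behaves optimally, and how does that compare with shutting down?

AVC = 126 - 28x + 2x^2; min AVC = $28 at x = 7. Since P = $318 ≥ min AVC, the firm produces.
MC = 126 - 56x + 6x^2. Setting P = MC and taking the root on the rising branch gives x* = 12.
TR = 318·12 = 3816. TC = 3001 + 936 = 3937. Profit = 3816 − 3937 = -$121.
Shutting down would mean losing the fixed cost of $3001, so operating at a loss of $121 is better by $2880.

Profit = -$121 at x = 12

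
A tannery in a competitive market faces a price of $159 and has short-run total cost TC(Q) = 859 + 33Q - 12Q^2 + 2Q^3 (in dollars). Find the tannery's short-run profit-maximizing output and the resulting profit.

AVC = 33 - 12Q + 2Q^2; min AVC = $15 at Q = 3. Since P = $159 ≥ min AVC, the firm produces.
MC = 33 - 24Q + 6Q^2. Setting P = MC and taking the root on the rising branch gives Q* = 7.
TR = 159·7 = 1113. TC = 859 + 329 = 1188. Profit = 1113 − 1188 = -$75.
Shutting down would mean losing the fixed cost of $859, so operating at a loss of $75 is better by $784.

Profit = -$75 at Q = 7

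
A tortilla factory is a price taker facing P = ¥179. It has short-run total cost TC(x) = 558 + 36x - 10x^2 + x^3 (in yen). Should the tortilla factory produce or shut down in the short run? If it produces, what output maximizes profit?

Produce at x = 11

Strip out fixed cost: VC = 36x - 10x^2 + x^3. Then AVC = 36 - 10x + x^2 and MC = 36 - 20x + 3x^2.
AVC hits its minimum where MC = AVC, at x = 5, giving min AVC = 36 - 10·5 + 5^2 = ¥11.
Since P = ¥179 ≥ min AVC = ¥11, price covers variable cost and the firm should produce.
P = MC gives -143 - 20x + 3x^2 = 0, with roots -13/3 and 11. Take the larger (rising MC): x* = 11.
Check: AVC at x = 11 is ¥47 ≤ P, so revenue covers variable cost.
Profit = P·x − TC = 179·11 − 1075 = ¥894.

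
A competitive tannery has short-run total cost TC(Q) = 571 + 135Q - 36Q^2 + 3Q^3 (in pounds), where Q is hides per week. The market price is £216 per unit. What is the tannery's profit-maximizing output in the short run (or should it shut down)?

Produce at Q = 9

From TC, MC = TC'(Q) = 135 - 72Q + 9Q^2 and AVC = VC/Q = 135 - 36Q + 3Q^2.
AVC hits its minimum where MC = AVC, at Q = 6, giving min AVC = 135 - 36·6 + 3·6^2 = £27.
Since P = £216 ≥ min AVC = £27, price covers variable cost and the firm should produce.
P = MC gives -81 - 72Q + 9Q^2 = 0, with roots -1 and 9. Take the larger (rising MC): Q* = 9.
Check: AVC at Q = 9 is £54 ≤ P, so revenue covers variable cost.
Profit = P·Q − TC = 216·9 − 1057 = £887.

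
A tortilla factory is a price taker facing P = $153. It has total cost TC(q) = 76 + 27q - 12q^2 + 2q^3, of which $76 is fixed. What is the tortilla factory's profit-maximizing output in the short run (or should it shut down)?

Produce at q = 7

Strip out fixed cost: VC = 27q - 12q^2 + 2q^3. Then AVC = 27 - 12q + 2q^2 and MC = 27 - 24q + 6q^2.
AVC hits its minimum where MC = AVC, at q = 3, giving min AVC = 27 - 12·3 + 2·3^2 = $9.
Since P = $153 ≥ min AVC = $9, price covers variable cost and the firm should produce.
Set P = MC: 153 = 27 - 24q + 6q^2 → -126 - 24q + 6q^2 = 0. The roots are q = -3 and q = 7; the profit-maximizing output is on the rising part of MC, so q* = 7.
Check: AVC at q = 7 is $41 ≤ P, so revenue covers variable cost.
Profit = P·q − TC = 153·7 − 363 = $708.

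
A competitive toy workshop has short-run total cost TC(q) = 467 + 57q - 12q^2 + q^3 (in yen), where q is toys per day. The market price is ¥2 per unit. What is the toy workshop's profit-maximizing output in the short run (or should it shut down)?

Shut down

Strip out fixed cost: VC = 57q - 12q^2 + q^3. Then AVC = 57 - 12q + q^2 and MC = 57 - 24q + 3q^2.
AVC hits its minimum where MC = AVC, at q = 6, giving min AVC = 57 - 12·6 + 6^2 = ¥21.
P = ¥2 lies below min AVC = ¥21; no output level covers variable cost.
Best response: produce nothing and absorb the ¥467 fixed cost.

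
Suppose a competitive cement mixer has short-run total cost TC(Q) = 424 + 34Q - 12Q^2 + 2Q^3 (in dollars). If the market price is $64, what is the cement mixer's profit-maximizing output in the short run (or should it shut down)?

Produce at Q = 5

Strip out fixed cost: VC = 34Q - 12Q^2 + 2Q^3. Then AVC = 34 - 12Q + 2Q^2 and MC = 34 - 24Q + 6Q^2.
AVC is minimized where dAVC/dQ = -12 + 4Q = 0, at Q = 3; min AVC = 34 - 12·3 + 2·3^2 = $16.
Since P = $64 ≥ min AVC = $16, price covers variable cost and the firm should produce.
P = MC gives -30 - 24Q + 6Q^2 = 0, with roots -1 and 5. Take the larger (rising MC): Q* = 5.
Check: AVC at Q = 5 is $24 ≤ P, so revenue covers variable cost.
Profit = P·Q − TC = 64·5 − 544 = -$224, a loss, but smaller than the $424 fixed cost the firm would lose by shutting down.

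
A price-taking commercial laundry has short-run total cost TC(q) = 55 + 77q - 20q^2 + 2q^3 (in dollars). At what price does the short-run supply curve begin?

The shutdown price is the minimum of AVC. VC = 77q - 20q^2 + 2q^3, so AVC = 77 - 20q + 2q^2.
dAVC/dq = -20 + 4q = 0 gives q = 5. min AVC = 77 - 20·5 + 2·5^2 = 27.
So the shutdown price is $27.

$27 per unit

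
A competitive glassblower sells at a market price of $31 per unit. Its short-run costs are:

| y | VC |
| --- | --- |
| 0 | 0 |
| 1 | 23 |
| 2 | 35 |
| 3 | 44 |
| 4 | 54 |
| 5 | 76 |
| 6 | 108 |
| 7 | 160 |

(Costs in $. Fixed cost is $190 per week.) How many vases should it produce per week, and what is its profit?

Profit at each row (π = 31y − TC): y=0: -190; y=1: -182; y=2: -163; y=3: -141; y=4: -120; y=5: -111; y=6: -112; y=7: -133.
Profit is maximized at y = 5. AVC there is 76/5 = $15.20 ≤ P, so producing beats shutting down (which would give -$190).

y = 5; profit = -$111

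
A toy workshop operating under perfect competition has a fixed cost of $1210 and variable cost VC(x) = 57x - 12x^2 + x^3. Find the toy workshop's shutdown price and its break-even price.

Shutdown price = min AVC. AVC = 57 - 12x + x^2, with vertex at x = 6 and minimum $21.
ATC = 1210/x + 57 - 12x + x^2. Setting dATC/dx = −1210/x^2 − 12 + 2x = 0 gives x = 11 (since 2·11^3 − 12·11^2 = 1210).
min ATC = 1210/11 + 57 − 12·11 + 11^2 = $156. That is the break-even price.
Between these two prices the firm operates at a loss; above $156 it earns a profit.

Shutdown price = $21; break-even price = $156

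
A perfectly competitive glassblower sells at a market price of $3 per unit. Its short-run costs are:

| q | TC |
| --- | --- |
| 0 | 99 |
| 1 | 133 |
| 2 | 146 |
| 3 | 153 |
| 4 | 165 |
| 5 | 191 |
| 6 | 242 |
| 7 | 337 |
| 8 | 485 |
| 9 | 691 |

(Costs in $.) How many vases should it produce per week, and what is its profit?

q = 0 (shut down); profit = -$99

Profit at each row (π = 3q − TC): q=0: -99; q=1: -130; q=2: -140; q=3: -144; q=4: -153; q=5: -176; q=6: -224; q=7: -316; q=8: -461; q=9: -664.
Profit is highest at q = 0. Equivalently, the lowest AVC in the table is 66/4 ≈ $16.50 at q = 4, and P = $3 falls below it — price never covers variable cost, so the firm shuts down and loses only its fixed cost.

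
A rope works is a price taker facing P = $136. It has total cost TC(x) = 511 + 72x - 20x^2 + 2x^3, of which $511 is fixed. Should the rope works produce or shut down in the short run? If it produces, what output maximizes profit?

From TC, MC = TC'(x) = 72 - 40x + 6x^2 and AVC = VC/x = 72 - 20x + 2x^2.
AVC is minimized where dAVC/dx = -20 + 4x = 0, at x = 5; min AVC = 72 - 20·5 + 2·5^2 = $22.
Since P = $136 ≥ min AVC = $22, price covers variable cost and the firm should produce.
P = MC gives -64 - 40x + 6x^2 = 0, with roots -4/3 and 8. Take the larger (rising MC): x* = 8.
Check: AVC at x = 8 is $40 ≤ P, so revenue covers variable cost.
Profit = P·x − TC = 136·8 − 831 = $257.

Produce at x = 8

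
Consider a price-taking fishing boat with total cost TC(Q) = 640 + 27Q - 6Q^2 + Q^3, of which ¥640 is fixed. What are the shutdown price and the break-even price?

Shutdown price = ¥18; break-even price = ¥123

Shutdown price = min AVC. AVC = 27 - 6Q + Q^2, with vertex at Q = 3 and minimum ¥18.
ATC = 640/Q + 27 - 6Q + Q^2. Setting dATC/dQ = −640/Q^2 − 6 + 2Q = 0 gives Q = 8 (since 2·8^3 − 6·8^2 = 640).
min ATC = 640/8 + 27 − 6·8 + 8^2 = ¥123. That is the break-even price.
Between these two prices the firm operates at a loss; above ¥123 it earns a profit.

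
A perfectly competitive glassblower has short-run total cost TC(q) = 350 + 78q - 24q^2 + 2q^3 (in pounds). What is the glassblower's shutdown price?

The shutdown price is the minimum of AVC. VC = 78q - 24q^2 + 2q^3, so AVC = 78 - 24q + 2q^2.
dAVC/dq = -24 + 4q = 0 gives q = 6. min AVC = 78 - 24·6 + 2·6^2 = 6.
For P < £6 the firm produces nothing.

£6 per unit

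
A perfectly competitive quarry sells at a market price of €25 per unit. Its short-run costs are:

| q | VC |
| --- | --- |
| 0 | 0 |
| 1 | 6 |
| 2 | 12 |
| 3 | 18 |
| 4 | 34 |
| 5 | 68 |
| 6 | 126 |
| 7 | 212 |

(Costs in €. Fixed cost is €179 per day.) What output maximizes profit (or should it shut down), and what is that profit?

q = 4; profit = -€113

Tabulate TR − TC: q=0: -179; q=1: -160; q=2: -141; q=3: -122; q=4: -113; q=5: -122; q=6: -155; q=7: -216.
Profit is maximized at q = 4. AVC there is 34/4 = €8.50 ≤ P, so producing beats shutting down (which would give -€179).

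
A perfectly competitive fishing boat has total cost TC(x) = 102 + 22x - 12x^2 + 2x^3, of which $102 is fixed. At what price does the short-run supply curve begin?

$4 per unit

The firm shuts down when price falls below the minimum of average variable cost. AVC = VC/x = 22 - 12x + 2x^2.
dAVC/dx = -12 + 4x = 0 gives x = 3. min AVC = 22 - 12·3 + 2·3^2 = 4.
For P < $4 the firm produces nothing.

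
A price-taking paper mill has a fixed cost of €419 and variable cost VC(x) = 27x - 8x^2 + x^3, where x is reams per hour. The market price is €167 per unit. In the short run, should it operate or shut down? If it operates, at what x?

Strip out fixed cost: VC = 27x - 8x^2 + x^3. Then AVC = 27 - 8x + x^2 and MC = 27 - 16x + 3x^2.
The AVC parabola has its vertex at x = 8/2 = 4, where AVC = 27 - 8·4 + 4^2 = €11.
P = €167 exceeds min AVC = €11, so the firm stays open.
Solving P = MC: -140 - 16x + 3x^2 = 0 ⇒ x = -14/3 or 10. On the upward-sloping branch, x* = 10.
Check: AVC at x = 10 is €47 ≤ P, so revenue covers variable cost.
Profit = P·x − TC = 167·10 − 889 = €781.

Produce at x = 10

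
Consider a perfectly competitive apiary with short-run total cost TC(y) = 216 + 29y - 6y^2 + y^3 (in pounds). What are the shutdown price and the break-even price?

Shutdown price = min AVC. AVC = 29 - 6y + y^2, with vertex at y = 3 and minimum £20.
ATC = 216/y + 29 - 6y + y^2. Setting dATC/dy = −216/y^2 − 6 + 2y = 0 gives y = 6 (since 2·6^3 − 6·6^2 = 216).
min ATC = 216/6 + 29 − 6·6 + 6^2 = £65. That is the break-even price.
Between these two prices the firm operates at a loss; above £65 it earns a profit.

Shutdown price = £20; break-even price = £65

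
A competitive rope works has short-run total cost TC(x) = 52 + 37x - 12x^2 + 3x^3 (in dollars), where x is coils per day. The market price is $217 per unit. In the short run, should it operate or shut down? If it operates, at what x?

From TC, MC = TC'(x) = 37 - 24x + 9x^2 and AVC = VC/x = 37 - 12x + 3x^2.
AVC hits its minimum where MC = AVC, at x = 2, giving min AVC = 37 - 12·2 + 3·2^2 = $25.
P = $217 exceeds min AVC = $25, so the firm stays open.
Solving P = MC: -180 - 24x + 9x^2 = 0 ⇒ x = -10/3 or 6. On the upward-sloping branch, x* = 6.
Check: AVC at x = 6 is $73 ≤ P, so revenue covers variable cost.
Profit = P·x − TC = 217·6 − 490 = $812.

Produce at x = 6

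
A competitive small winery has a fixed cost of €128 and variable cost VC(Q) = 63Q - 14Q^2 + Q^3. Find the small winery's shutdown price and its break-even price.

Shutdown price = €14; break-even price = €31

Shutdown price = min AVC. AVC = 63 - 14Q + Q^2, with vertex at Q = 7 and minimum €14.
ATC = 128/Q + 63 - 14Q + Q^2. Setting dATC/dQ = −128/Q^2 − 14 + 2Q = 0 gives Q = 8 (since 2·8^3 − 14·8^2 = 128).
min ATC = 128/8 + 63 − 14·8 + 8^2 = €31. That is the break-even price.
For €14 ≤ P < €31 the firm produces at a loss; below €14 it shuts down.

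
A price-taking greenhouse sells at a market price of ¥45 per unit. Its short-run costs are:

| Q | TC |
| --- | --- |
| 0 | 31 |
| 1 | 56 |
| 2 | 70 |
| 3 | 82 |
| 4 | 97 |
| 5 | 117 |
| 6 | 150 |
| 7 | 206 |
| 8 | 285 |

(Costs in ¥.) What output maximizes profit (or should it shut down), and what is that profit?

Q = 6; profit = ¥120

Compute π = P·Q − TC at each output: Q=0: -31; Q=1: -11; Q=2: 20; Q=3: 53; Q=4: 83; Q=5: 108; Q=6: 120; Q=7: 109; Q=8: 75.
Profit is maximized at Q = 6. AVC there is 119/6 = ¥19.83 ≤ P, so producing beats shutting down (which would give -¥31).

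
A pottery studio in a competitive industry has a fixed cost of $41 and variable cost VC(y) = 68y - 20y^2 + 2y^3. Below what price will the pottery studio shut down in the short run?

$18 per unit

Short-run supply begins at min AVC. From VC = 68y - 20y^2 + 2y^3, AVC = 68 - 20y + 2y^2.
At the minimum of AVC, MC = AVC. MC = 68 - 40y + 6y^2; setting MC = AVC gives 4y^2 - 20y = 0, so y = 5. min AVC = 18.
So the shutdown price is $18.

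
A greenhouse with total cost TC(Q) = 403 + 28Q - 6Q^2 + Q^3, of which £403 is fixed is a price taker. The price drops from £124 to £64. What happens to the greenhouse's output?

Output falls from 8 to 6

AVC = 28 - 6Q + Q^2, minimized at Q = 3 where min AVC = £19. MC = 28 - 12Q + 3Q^2.
With P = £124 above the shutdown price, P = MC gives Q = 8.
At P = £64 ≥ min AVC, set P = MC: Q = 6. The firm stays open but cuts output.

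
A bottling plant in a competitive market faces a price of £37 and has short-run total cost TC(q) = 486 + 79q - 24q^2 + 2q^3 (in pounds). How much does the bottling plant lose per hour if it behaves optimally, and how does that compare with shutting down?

AVC = 79 - 24q + 2q^2; min AVC = £7 at q = 6. Since P = £37 ≥ min AVC, the firm produces.
With MC = 79 - 48q + 6q^2, P = MC on the upward-sloping part at q* = 7.
TR = 37·7 = 259. TC = 486 + 63 = 549. Profit = 259 − 549 = -£290.
That loss of £290 beats the £486 the firm would lose by shutting down; producing recovers £196 of fixed cost.

Profit = -£290 at q = 7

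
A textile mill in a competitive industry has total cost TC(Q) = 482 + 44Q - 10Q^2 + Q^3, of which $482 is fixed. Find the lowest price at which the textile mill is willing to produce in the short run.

$19 per unit

The firm shuts down when price falls below the minimum of average variable cost. AVC = VC/Q = 44 - 10Q + Q^2.
dAVC/dQ = -10 + 2Q = 0 gives Q = 5. min AVC = 44 - 10·5 + 5^2 = 19.
The firm shuts down for any P below $19.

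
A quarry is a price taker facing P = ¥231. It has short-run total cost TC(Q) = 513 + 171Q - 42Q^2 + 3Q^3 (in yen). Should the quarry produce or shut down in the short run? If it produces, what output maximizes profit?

From TC, MC = TC'(Q) = 171 - 84Q + 9Q^2 and AVC = VC/Q = 171 - 42Q + 3Q^2.
AVC is minimized where dAVC/dQ = -42 + 6Q = 0, at Q = 7; min AVC = 171 - 42·7 + 3·7^2 = ¥24.
Since P = ¥231 ≥ min AVC = ¥24, price covers variable cost and the firm should produce.
P = MC gives -60 - 84Q + 9Q^2 = 0, with roots -2/3 and 10. Take the larger (rising MC): Q* = 10.
Check: AVC at Q = 10 is ¥51 ≤ P, so revenue covers variable cost.
Profit = P·Q − TC = 231·10 − 1023 = ¥1287.

Produce at Q = 10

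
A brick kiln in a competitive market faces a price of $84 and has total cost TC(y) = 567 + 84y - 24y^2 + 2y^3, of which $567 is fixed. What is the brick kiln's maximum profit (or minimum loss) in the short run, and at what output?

AVC = 84 - 24y + 2y^2 has its minimum $12 at y = 6; price $84 clears that bar, so the firm operates.
MC = 84 - 48y + 6y^2. Setting P = MC and taking the root on the rising branch gives y* = 8.
TR = 84·8 = 672. TC = 567 + 160 = 727. Profit = 672 − 727 = -$55.
That loss of $55 beats the $567 the firm would lose by shutting down; producing recovers $512 of fixed cost.

Profit = -$55 at y = 8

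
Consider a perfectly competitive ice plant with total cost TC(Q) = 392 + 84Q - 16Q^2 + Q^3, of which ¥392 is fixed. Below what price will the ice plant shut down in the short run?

¥20 per unit

The firm shuts down when price falls below the minimum of average variable cost. AVC = VC/Q = 84 - 16Q + Q^2.
dAVC/dQ = -16 + 2Q = 0 gives Q = 8. min AVC = 84 - 16·8 + 8^2 = 20.
For P < ¥20 the firm produces nothing.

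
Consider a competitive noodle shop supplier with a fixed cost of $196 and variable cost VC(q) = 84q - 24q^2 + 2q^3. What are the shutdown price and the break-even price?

Shutdown price = min AVC. AVC = 84 - 24q + 2q^2, with vertex at q = 6 and minimum $12.
ATC = 196/q + 84 - 24q + 2q^2. Setting dATC/dq = −196/q^2 − 24 + 4q = 0 gives q = 7 (since 4·7^3 − 24·7^2 = 196).
min ATC = 196/7 + 84 − 24·7 + 2·7^2 = $42. That is the break-even price.
For $12 ≤ P < $42 the firm produces at a loss; below $12 it shuts down.

Shutdown price = $12; break-even price = $42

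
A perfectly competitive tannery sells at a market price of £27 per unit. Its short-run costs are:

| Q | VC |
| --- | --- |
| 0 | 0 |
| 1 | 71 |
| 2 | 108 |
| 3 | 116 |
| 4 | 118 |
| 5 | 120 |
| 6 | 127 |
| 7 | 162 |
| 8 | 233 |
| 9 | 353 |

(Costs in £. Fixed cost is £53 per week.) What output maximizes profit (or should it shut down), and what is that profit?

Tabulate TR − TC: Q=0: -53; Q=1: -97; Q=2: -107; Q=3: -88; Q=4: -63; Q=5: -38; Q=6: -18; Q=7: -26; Q=8: -70; Q=9: -163.
Profit is maximized at Q = 6. AVC there is 127/6 = £21.17 ≤ P, so producing beats shutting down (which would give -£53).

Q = 6; profit = -£18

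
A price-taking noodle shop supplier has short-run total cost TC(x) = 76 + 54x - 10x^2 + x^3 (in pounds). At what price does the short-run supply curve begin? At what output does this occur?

Short-run supply begins at min AVC. From VC = 54x - 10x^2 + x^3, AVC = 54 - 10x + x^2.
At the minimum of AVC, MC = AVC. MC = 54 - 20x + 3x^2; setting MC = AVC gives 2x^2 - 10x = 0, so x = 5. min AVC = 29.
For P < £29 the firm produces nothing.

£29 per unit, at x = 5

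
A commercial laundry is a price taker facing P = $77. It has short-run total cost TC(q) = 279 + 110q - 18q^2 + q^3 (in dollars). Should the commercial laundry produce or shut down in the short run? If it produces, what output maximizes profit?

Produce at q = 11

From TC, MC = TC'(q) = 110 - 36q + 3q^2 and AVC = VC/q = 110 - 18q + q^2.
The AVC parabola has its vertex at q = 18/2 = 9, where AVC = 110 - 18·9 + 9^2 = $29.
P = $77 exceeds min AVC = $29, so the firm stays open.
Set P = MC: 77 = 110 - 36q + 3q^2 → 33 - 36q + 3q^2 = 0. The roots are q = 1 and q = 11; the profit-maximizing output is on the rising part of MC, so q* = 11.
Check: AVC at q = 11 is $33 ≤ P, so revenue covers variable cost.
Profit = P·q − TC = 77·11 − 642 = $205.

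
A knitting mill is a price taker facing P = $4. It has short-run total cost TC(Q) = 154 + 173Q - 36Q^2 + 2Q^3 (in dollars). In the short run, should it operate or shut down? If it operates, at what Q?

From TC, MC = TC'(Q) = 173 - 72Q + 6Q^2 and AVC = VC/Q = 173 - 36Q + 2Q^2.
AVC is minimized where dAVC/dQ = -36 + 4Q = 0, at Q = 9; min AVC = 173 - 36·9 + 2·9^2 = $11.
Since P = $4 < min AVC = $11, price fails to cover variable cost at any output.
The firm minimizes its loss by shutting down and losing only its fixed cost of $154.

Shut down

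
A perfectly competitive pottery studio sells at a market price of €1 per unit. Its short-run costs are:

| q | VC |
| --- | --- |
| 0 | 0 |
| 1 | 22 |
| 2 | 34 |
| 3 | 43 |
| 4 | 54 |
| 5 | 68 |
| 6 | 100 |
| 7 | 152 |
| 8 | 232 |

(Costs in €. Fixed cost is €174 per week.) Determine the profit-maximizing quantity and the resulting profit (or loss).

Tabulate TR − TC: q=0: -174; q=1: -195; q=2: -206; q=3: -214; q=4: -224; q=5: -237; q=6: -268; q=7: -319; q=8: -398.
Profit is highest at q = 0. Equivalently, the lowest AVC in the table is 54/4 ≈ €13.50 at q = 4, and P = €1 falls below it — price never covers variable cost, so the firm shuts down and loses only its fixed cost.

q = 0 (shut down); profit = -€174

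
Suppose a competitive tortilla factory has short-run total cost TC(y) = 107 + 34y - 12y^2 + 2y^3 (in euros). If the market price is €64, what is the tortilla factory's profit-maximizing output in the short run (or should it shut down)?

Variable cost is VC = 34y - 12y^2 + 2y^3, so AVC = VC/y = 34 - 12y + 2y^2 and MC = dTC/dy = 34 - 24y + 6y^2.
AVC hits its minimum where MC = AVC, at y = 3, giving min AVC = 34 - 12·3 + 2·3^2 = €16.
Because €64 ≥ €16, revenue can cover variable cost; the firm operates.
Solving P = MC: -30 - 24y + 6y^2 = 0 ⇒ y = -1 or 5. On the upward-sloping branch, y* = 5.
Check: AVC at y = 5 is €24 ≤ P, so revenue covers variable cost.
Profit = P·y − TC = 64·5 − 227 = €93.

Produce at y = 5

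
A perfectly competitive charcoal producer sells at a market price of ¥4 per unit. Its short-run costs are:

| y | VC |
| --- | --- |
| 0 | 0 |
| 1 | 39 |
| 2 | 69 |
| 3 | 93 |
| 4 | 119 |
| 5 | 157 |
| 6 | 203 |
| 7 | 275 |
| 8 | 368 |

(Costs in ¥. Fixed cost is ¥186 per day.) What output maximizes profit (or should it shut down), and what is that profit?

Profit at each row (π = 4y − TC): y=0: -186; y=1: -221; y=2: -247; y=3: -267; y=4: -289; y=5: -323; y=6: -365; y=7: -433; y=8: -522.
Profit is highest at y = 0. Equivalently, the lowest AVC in the table is 119/4 ≈ ¥29.75 at y = 4, and P = ¥4 falls below it — price never covers variable cost, so the firm shuts down and loses only its fixed cost.

y = 0 (shut down); profit = -¥186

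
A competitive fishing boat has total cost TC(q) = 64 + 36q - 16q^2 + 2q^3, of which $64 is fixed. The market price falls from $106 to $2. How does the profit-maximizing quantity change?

AVC = 36 - 16q + 2q^2, minimized at q = 4 where min AVC = $4. MC = 36 - 32q + 6q^2.
With P = $106 above the shutdown price, P = MC gives q = 7.
At P = $2 < min AVC = $4, price no longer covers variable cost at any output, so the firm shuts down: q = 0.

Output falls from 7 to 0 (the firm shuts down)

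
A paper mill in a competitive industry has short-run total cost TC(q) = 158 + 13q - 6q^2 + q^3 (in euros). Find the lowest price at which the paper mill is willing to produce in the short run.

€4 per unit

The firm shuts down when price falls below the minimum of average variable cost. AVC = VC/q = 13 - 6q + q^2.
dAVC/dq = -6 + 2q = 0 gives q = 3. min AVC = 13 - 6·3 + 3^2 = 4.
So the shutdown price is €4.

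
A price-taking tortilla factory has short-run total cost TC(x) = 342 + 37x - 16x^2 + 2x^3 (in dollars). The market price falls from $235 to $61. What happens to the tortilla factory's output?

Output falls from 9 to 6

AVC = 37 - 16x + 2x^2, minimized at x = 4 where min AVC = $5. MC = 37 - 32x + 6x^2.
With P = $235 above the shutdown price, P = MC gives x = 9.
At P = $61 ≥ min AVC, set P = MC: x = 6. The firm stays open but cuts output.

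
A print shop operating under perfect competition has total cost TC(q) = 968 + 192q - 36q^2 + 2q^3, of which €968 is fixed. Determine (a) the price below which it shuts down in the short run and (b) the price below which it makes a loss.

AVC = 192 - 36q + 2q^2; minimized at q = 9, giving min AVC = €30. That is the shutdown price.
ATC = 968/q + 192 - 36q + 2q^2. Setting dATC/dq = −968/q^2 − 36 + 4q = 0 gives q = 11 (since 4·11^3 − 36·11^2 = 968).
min ATC = 968/11 + 192 − 36·11 + 2·11^2 = €126. That is the break-even price.
Between these two prices the firm operates at a loss; above €126 it earns a profit.

Shutdown price = €30; break-even price = €126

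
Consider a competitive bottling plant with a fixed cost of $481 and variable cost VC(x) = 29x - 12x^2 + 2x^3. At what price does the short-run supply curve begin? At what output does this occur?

The firm shuts down when price falls below the minimum of average variable cost. AVC = VC/x = 29 - 12x + 2x^2.
At the minimum of AVC, MC = AVC. MC = 29 - 24x + 6x^2; setting MC = AVC gives 4x^2 - 12x = 0, so x = 3. min AVC = 11.
For P < $11 the firm produces nothing.

$11 per unit, at x = 3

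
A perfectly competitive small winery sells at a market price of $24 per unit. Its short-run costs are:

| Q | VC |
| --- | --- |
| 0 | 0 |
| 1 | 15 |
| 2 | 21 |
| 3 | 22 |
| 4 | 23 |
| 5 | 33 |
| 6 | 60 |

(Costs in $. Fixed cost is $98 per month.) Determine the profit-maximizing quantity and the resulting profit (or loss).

Q = 5; profit = -$11

Tabulate TR − TC: Q=0: -98; Q=1: -89; Q=2: -71; Q=3: -48; Q=4: -25; Q=5: -11; Q=6: -14.
Profit is maximized at Q = 5. AVC there is 33/5 = $6.60 ≤ P, so producing beats shutting down (which would give -$98).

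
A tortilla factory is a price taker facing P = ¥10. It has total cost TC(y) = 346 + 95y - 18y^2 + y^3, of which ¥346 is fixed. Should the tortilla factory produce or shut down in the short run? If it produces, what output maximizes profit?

Shut down

Variable cost is VC = 95y - 18y^2 + y^3, so AVC = VC/y = 95 - 18y + y^2 and MC = dTC/dy = 95 - 36y + 3y^2.
AVC is minimized where dAVC/dy = -18 + 2y = 0, at y = 9; min AVC = 95 - 18·9 + 9^2 = ¥14.
With P < min AVC (¥10 < ¥14), every unit sold adds to the loss.
Shutting down limits the loss to fixed cost, ¥346.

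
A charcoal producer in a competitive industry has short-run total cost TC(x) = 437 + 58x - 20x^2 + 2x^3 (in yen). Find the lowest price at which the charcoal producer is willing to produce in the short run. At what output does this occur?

The shutdown price is the minimum of AVC. VC = 58x - 20x^2 + 2x^3, so AVC = 58 - 20x + 2x^2.
dAVC/dx = -20 + 4x = 0 gives x = 5. min AVC = 58 - 20·5 + 2·5^2 = 8.
So the shutdown price is ¥8.

¥8 per unit, at x = 5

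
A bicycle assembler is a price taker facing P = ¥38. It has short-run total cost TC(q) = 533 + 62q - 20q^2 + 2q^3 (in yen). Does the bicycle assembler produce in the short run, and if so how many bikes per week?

Produce at q = 6

Variable cost is VC = 62q - 20q^2 + 2q^3, so AVC = VC/q = 62 - 20q + 2q^2 and MC = dTC/dq = 62 - 40q + 6q^2.
AVC is minimized where dAVC/dq = -20 + 4q = 0, at q = 5; min AVC = 62 - 20·5 + 2·5^2 = ¥12.
Since P = ¥38 ≥ min AVC = ¥12, price covers variable cost and the firm should produce.
P = MC gives 24 - 40q + 6q^2 = 0, with roots 2/3 and 6. Take the larger (rising MC): q* = 6.
Check: AVC at q = 6 is ¥14 ≤ P, so revenue covers variable cost.
Profit = P·q − TC = 38·6 − 617 = -¥389, a loss, but smaller than the ¥533 fixed cost the firm would lose by shutting down.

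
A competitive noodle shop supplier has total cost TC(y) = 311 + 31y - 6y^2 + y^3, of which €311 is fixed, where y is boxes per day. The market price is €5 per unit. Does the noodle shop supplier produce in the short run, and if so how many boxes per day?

Shut down

Variable cost is VC = 31y - 6y^2 + y^3, so AVC = VC/y = 31 - 6y + y^2 and MC = dTC/dy = 31 - 12y + 3y^2.
AVC hits its minimum where MC = AVC, at y = 3, giving min AVC = 31 - 6·3 + 3^2 = €22.
With P < min AVC (€5 < €22), every unit sold adds to the loss.
Best response: produce nothing and absorb the €311 fixed cost.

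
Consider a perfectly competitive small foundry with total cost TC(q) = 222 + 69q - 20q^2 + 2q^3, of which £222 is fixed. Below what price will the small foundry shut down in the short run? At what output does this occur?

The shutdown price is the minimum of AVC. VC = 69q - 20q^2 + 2q^3, so AVC = 69 - 20q + 2q^2.
At the minimum of AVC, MC = AVC. MC = 69 - 40q + 6q^2; setting MC = AVC gives 4q^2 - 20q = 0, so q = 5. min AVC = 19.
For P < £19 the firm produces nothing.

£19 per unit, at q = 5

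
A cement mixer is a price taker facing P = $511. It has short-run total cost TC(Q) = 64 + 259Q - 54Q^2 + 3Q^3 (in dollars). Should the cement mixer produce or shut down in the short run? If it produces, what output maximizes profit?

Variable cost is VC = 259Q - 54Q^2 + 3Q^3, so AVC = VC/Q = 259 - 54Q + 3Q^2 and MC = dTC/dQ = 259 - 108Q + 9Q^2.
The AVC parabola has its vertex at Q = 54/6 = 9, where AVC = 259 - 54·9 + 3·9^2 = $16.
Since P = $511 ≥ min AVC = $16, price covers variable cost and the firm should produce.
Set P = MC: 511 = 259 - 108Q + 9Q^2 → -252 - 108Q + 9Q^2 = 0. The roots are Q = -2 and Q = 14; the profit-maximizing output is on the rising part of MC, so Q* = 14.
Check: AVC at Q = 14 is $91 ≤ P, so revenue covers variable cost.
Profit = P·Q − TC = 511·14 − 1338 = $5816.

Produce at Q = 14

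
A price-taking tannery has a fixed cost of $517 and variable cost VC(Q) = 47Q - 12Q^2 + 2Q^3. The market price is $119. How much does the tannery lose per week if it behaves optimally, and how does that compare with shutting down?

Profit = -$85 at Q = 6

AVC = 47 - 12Q + 2Q^2; min AVC = $29 at Q = 3. Since P = $119 ≥ min AVC, the firm produces.
MC = 47 - 24Q + 6Q^2. Setting P = MC and taking the root on the rising branch gives Q* = 6.
TR = 119·6 = 714. TC = 517 + 282 = 799. Profit = 714 − 799 = -$85.
Shutting down would mean losing the fixed cost of $517, so operating at a loss of $85 is better by $432.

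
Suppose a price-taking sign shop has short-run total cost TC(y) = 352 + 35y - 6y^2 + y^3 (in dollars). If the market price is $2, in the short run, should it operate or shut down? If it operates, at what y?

Shut down

Strip out fixed cost: VC = 35y - 6y^2 + y^3. Then AVC = 35 - 6y + y^2 and MC = 35 - 12y + 3y^2.
AVC hits its minimum where MC = AVC, at y = 3, giving min AVC = 35 - 6·3 + 3^2 = $26.
With P < min AVC ($2 < $26), every unit sold adds to the loss.
Best response: produce nothing and absorb the $352 fixed cost.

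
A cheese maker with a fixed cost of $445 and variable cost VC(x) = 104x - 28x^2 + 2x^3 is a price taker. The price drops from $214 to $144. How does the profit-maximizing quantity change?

MC = 104 - 56x + 6x^2; the shutdown threshold is min AVC = $6 (at x = 7).
With P = $214 above the shutdown price, P = MC gives x = 11.
At P = $144 ≥ min AVC, set P = MC: x = 10. The firm stays open but cuts output.

Output falls from 11 to 10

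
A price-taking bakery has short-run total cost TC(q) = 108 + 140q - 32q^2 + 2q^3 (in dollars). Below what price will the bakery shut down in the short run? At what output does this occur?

$12 per unit, at q = 8

The shutdown price is the minimum of AVC. VC = 140q - 32q^2 + 2q^3, so AVC = 140 - 32q + 2q^2.
dAVC/dq = -32 + 4q = 0 gives q = 8. min AVC = 140 - 32·8 + 2·8^2 = 12.
The firm shuts down for any P below $12.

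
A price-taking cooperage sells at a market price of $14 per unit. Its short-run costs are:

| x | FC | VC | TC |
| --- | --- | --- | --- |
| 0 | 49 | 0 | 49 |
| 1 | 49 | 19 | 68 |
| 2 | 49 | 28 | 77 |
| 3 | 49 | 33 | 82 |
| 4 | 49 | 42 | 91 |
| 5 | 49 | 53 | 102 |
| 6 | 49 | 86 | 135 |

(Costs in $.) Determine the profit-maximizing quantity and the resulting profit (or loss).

x = 5; profit = -$32

Profit at each row (π = 14x − TC): x=0: -49; x=1: -54; x=2: -49; x=3: -40; x=4: -35; x=5: -32; x=6: -51.
Profit is maximized at x = 5. AVC there is 53/5 = $10.60 ≤ P, so producing beats shutting down (which would give -$49).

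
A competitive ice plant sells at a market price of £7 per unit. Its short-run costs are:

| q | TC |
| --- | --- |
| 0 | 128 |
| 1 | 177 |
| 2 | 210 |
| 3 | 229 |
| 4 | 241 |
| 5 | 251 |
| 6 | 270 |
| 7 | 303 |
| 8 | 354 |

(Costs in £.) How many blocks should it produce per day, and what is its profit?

Compute π = P·q − TC at each output: q=0: -128; q=1: -170; q=2: -196; q=3: -208; q=4: -213; q=5: -216; q=6: -228; q=7: -254; q=8: -298.
Profit is highest at q = 0. Equivalently, the lowest AVC in the table is 142/6 ≈ £23.67 at q = 6, and P = £7 falls below it — price never covers variable cost, so the firm shuts down and loses only its fixed cost.

q = 0 (shut down); profit = -£128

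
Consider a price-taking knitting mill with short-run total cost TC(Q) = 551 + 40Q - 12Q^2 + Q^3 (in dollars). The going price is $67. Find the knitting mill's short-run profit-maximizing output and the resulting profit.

Profit = -$65 at Q = 9

AVC = 40 - 12Q + Q^2; min AVC = $4 at Q = 6. Since P = $67 ≥ min AVC, the firm produces.
MC = 40 - 24Q + 3Q^2. Setting P = MC and taking the root on the rising branch gives Q* = 9.
TR = 67·9 = 603. TC = 551 + 117 = 668. Profit = 603 − 668 = -$65.
That loss of $65 beats the $551 the firm would lose by shutting down; producing recovers $486 of fixed cost.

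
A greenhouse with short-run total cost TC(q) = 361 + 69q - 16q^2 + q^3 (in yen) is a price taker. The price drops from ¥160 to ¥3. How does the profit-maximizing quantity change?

Output falls from 13 to 0 (the firm shuts down)

AVC = 69 - 16q + q^2, minimized at q = 8 where min AVC = ¥5. MC = 69 - 32q + 3q^2.
With P = ¥160 above the shutdown price, P = MC gives q = 13.
At P = ¥3 < min AVC = ¥5, price no longer covers variable cost at any output, so the firm shuts down: q = 0.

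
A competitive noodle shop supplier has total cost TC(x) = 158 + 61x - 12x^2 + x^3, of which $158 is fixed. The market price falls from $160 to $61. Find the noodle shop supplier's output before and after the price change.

Output falls from 11 to 8

MC = 61 - 24x + 3x^2; the shutdown threshold is min AVC = $25 (at x = 6).
At P = $160 ≥ min AVC, set P = MC on the rising branch: x = 11.
At P = $61 ≥ min AVC, set P = MC: x = 8. The firm stays open but cuts output.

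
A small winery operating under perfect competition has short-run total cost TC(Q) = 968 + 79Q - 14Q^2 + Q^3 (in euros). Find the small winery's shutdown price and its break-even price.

Shutdown price = min AVC. AVC = 79 - 14Q + Q^2, with vertex at Q = 7 and minimum €30.
ATC = 968/Q + 79 - 14Q + Q^2. Setting dATC/dQ = −968/Q^2 − 14 + 2Q = 0 gives Q = 11 (since 2·11^3 − 14·11^2 = 968).
min ATC = 968/11 + 79 − 14·11 + 11^2 = €134. That is the break-even price.
Between these two prices the firm operates at a loss; above €134 it earns a profit.

Shutdown price = €30; break-even price = €134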